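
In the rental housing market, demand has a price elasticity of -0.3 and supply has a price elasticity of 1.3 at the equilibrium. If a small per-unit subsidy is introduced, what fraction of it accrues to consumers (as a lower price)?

For a small subsidy around the equilibrium, the benefit split depends on the relative slopes, which at a point are proportional to the elasticities.
Buyer share = εs/(εs + |εd|) = 1.3/(1.3 + 0.3) = 0.8125; seller share = |εd|/(εs + |εd|) = 0.1875.

Consumer share = 0.8125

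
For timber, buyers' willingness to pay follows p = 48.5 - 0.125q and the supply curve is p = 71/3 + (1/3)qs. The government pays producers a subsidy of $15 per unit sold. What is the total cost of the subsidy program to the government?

Pre-subsidy: 48.5 - 0.125q = 71/3 + (1/3)q gives q* = 596/11 and p* = 459/11.
With the subsidy, sellers receive ps = pb + 15 for each unit, where pb is the price buyers pay.
On the curves, pb = 48.5 - 0.125q and ps = 71/3 + (1/3)q; the wedge ps − pb = 15 gives 71/3 + (1/3)q − (48.5 - 0.125q) = 15, so q' = 956/11.
Then pb = 48.5 − 0.125·(956/11) = 414/11 and ps = 71/3 + (1/3)·(956/11) = 579/11.
Government outlay = subsidy × quantity = 15 × 956/11 = 14340/11.

Government cost = 14340/11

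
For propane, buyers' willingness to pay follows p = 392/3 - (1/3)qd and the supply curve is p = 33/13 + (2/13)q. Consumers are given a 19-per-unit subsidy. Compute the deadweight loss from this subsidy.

Pre-subsidy: 392/3 - (1/3)q = 33/13 + (2/13)q gives q* = 263 and p* = 43.
With the rebate, buyers effectively pay pb = ps − 19, where ps is the price sellers receive.
On the curves, pb = 392/3 - (1/3)q and ps = 33/13 + (2/13)q; the wedge ps − pb = 19 gives 33/13 + (2/13)q − (392/3 - (1/3)q) = 19, so q' = 302.
Then pb = 392/3 − (1/3)·302 = 30 and ps = 33/13 + (2/13)·302 = 49.
The subsidy expands output by 302 − 263 = 39 past the efficient level; on those units the gap between marginal cost and willingness to pay runs from 0 up to 19.
DWL = ½ × 19 × 39 = 370.5.

Deadweight loss = 370.5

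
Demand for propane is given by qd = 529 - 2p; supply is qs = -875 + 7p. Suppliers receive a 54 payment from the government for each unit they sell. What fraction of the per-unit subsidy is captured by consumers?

Pre-subsidy: 529 - 2p = -875 + 7p gives p* = 156, q* = 217.
With the subsidy, sellers receive ps = pb + 54 for each unit, where pb is the price buyers pay.
Supply in terms of pb becomes qs = -875 + 7(pb + 54) = -497 + 7pb. Setting this equal to demand: 529 - 2pb = -497 + 7pb, so pb = 114.
Sellers receive ps = 114 + 54 = 168; q' = 529 − 2·114 = 301.
Buyers' price falls by p* − pb = 156 − 114 = 42; sellers' price rises by ps − p* = 168 − 156 = 12.
So consumers capture 42/54 = 7/9 of each unit of subsidy.

Consumer share = 7/9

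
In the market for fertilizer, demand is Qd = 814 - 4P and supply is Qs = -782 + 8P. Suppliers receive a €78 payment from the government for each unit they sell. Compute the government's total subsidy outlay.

Government cost = €38220

Pre-subsidy: 814 - 4P = -782 + 8P gives P* = 133, Q* = 282.
With the subsidy, sellers receive Ps = Pb + 78 for each unit, where Pb is the price buyers pay.
Supply in terms of Pb becomes Qs = -782 + 8(Pb + 78) = -158 + 8Pb. Setting this equal to demand: 814 - 4Pb = -158 + 8Pb, so Pb = 81.
Sellers receive Ps = 81 + 78 = 159; Q' = 814 − 4·81 = 490.
Government outlay = subsidy × quantity = 78 × 490 = 38220.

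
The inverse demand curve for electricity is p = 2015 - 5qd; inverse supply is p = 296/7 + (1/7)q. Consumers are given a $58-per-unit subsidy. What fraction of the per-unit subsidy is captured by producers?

Pre-subsidy: 2015 - 5q = 296/7 + (1/7)q gives q* = 4603/12 and p* = 1165/12.
With the rebate, buyers effectively pay pb = ps − 58, where ps is the price sellers receive.
On the curves, pb = 2015 - 5q and ps = 296/7 + (1/7)q; the wedge ps − pb = 58 gives 296/7 + (1/7)q − (2015 - 5q) = 58, so q' = 14215/36.
Then pb = 2015 − 5·(14215/36) = 1465/36 and ps = 296/7 + (1/7)·(14215/36) = 3553/36.
Buyers' price falls by p* − pb = 1165/12 − 1465/36 = 1015/18; sellers' price rises by ps − p* = 3553/36 − 1165/12 = 29/18.
So producers capture (29/18)/58 = 1/36 of each unit of subsidy.

Producer share = 1/36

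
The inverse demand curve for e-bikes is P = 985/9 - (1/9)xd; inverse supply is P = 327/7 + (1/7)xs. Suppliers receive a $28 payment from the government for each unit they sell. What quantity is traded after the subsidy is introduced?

x' = 357.25

Pre-subsidy: 985/9 - (1/9)x = 327/7 + (1/7)x gives x* = 247 and P* = 82.
With the subsidy, sellers receive Ps = Pb + 28 for each unit, where Pb is the price buyers pay.
On the curves, Pb = 985/9 - (1/9)x and Ps = 327/7 + (1/7)x; the wedge Ps − Pb = 28 gives 327/7 + (1/7)x − (985/9 - (1/9)x) = 28, so x' = 357.25.
Then Pb = 985/9 − (1/9)·357.25 = 69.75 and Ps = 327/7 + (1/7)·357.25 = 97.75.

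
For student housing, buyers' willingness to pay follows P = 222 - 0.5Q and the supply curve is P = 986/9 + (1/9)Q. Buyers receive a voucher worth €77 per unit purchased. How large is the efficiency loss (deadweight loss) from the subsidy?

Pre-subsidy: 222 - 0.5Q = 986/9 + (1/9)Q gives Q* = 184 and P* = 130.
With the rebate, buyers effectively pay Pb = Ps − 77, where Ps is the price sellers receive.
On the curves, Pb = 222 - 0.5Q and Ps = 986/9 + (1/9)Q; the wedge Ps − Pb = 77 gives 986/9 + (1/9)Q − (222 - 0.5Q) = 77, so Q' = 310.
Then Pb = 222 − 0.5·310 = 67 and Ps = 986/9 + (1/9)·310 = 144.
The subsidy expands output by 310 − 184 = 126 past the efficient level; on those units the gap between marginal cost and willingness to pay runs from 0 up to 77.
DWL = ½ × 77 × 126 = 4851.

Deadweight loss = €4851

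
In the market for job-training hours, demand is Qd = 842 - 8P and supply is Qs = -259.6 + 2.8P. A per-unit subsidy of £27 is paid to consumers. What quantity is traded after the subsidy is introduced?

Pre-subsidy: 842 - 8P = -259.6 + 2.8P gives P* = 102, Q* = 26.
With the rebate, buyers effectively pay Pb = Ps − 27, where Ps is the price sellers receive.
Demand in terms of Ps becomes Qd = 842 − 8(Ps − 27) = 1058 - 8Ps. Setting this equal to supply: 1058 - 8Ps = -259.6 + 2.8Ps, so Ps = 122.
Buyers pay Pb = 122 − 27 = 95; Q' = -259.6 + 2.8·122 = 82.

Q' = 82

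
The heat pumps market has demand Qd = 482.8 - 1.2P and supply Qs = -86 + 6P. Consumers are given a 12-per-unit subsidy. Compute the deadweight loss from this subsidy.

Deadweight loss = 72

Pre-subsidy: 482.8 - 1.2P = -86 + 6P gives P* = 79, Q* = 388.
With the rebate, buyers effectively pay Pb = Ps − 12, where Ps is the price sellers receive.
Demand in terms of Ps becomes Qd = 482.8 − 1.2(Ps − 12) = 497.2 - 1.2Ps. Setting this equal to supply: 497.2 - 1.2Ps = -86 + 6Ps, so Ps = 81.
Buyers pay Pb = 81 − 12 = 69; Q' = -86 + 6·81 = 400.
The subsidy expands output by 400 − 388 = 12 past the efficient level; on those units the gap between marginal cost and willingness to pay runs from 0 up to 12.
DWL = ½ × 12 × 12 = 72.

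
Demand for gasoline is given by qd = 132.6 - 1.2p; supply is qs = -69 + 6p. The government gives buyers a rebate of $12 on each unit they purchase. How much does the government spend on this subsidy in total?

Government cost = $1332

Pre-subsidy: 132.6 - 1.2p = -69 + 6p gives p* = 28, q* = 99.
With the rebate, buyers effectively pay pb = ps − 12, where ps is the price sellers receive.
Demand in terms of ps becomes qd = 132.6 − 1.2(ps − 12) = 147 - 1.2ps. Setting this equal to supply: 147 - 1.2ps = -69 + 6ps, so ps = 30.
Buyers pay pb = 30 − 12 = 18; q' = -69 + 6·30 = 111.
Government outlay = subsidy × quantity = 12 × 111 = 1332.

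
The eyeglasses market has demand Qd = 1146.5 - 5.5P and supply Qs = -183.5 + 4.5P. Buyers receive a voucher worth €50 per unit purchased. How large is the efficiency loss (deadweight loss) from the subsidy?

Deadweight loss = €3093.75

Pre-subsidy: 1146.5 - 5.5P = -183.5 + 4.5P gives P* = 133, Q* = 415.
With the rebate, buyers effectively pay Pb = Ps − 50, where Ps is the price sellers receive.
Demand in terms of Ps becomes Qd = 1146.5 − 5.5(Ps − 50) = 1421.5 - 5.5Ps. Setting this equal to supply: 1421.5 - 5.5Ps = -183.5 + 4.5Ps, so Ps = 160.5.
Buyers pay Pb = 160.5 − 50 = 110.5; Q' = -183.5 + 4.5·160.5 = 538.75.
The subsidy expands output by 538.75 − 415 = 123.75 past the efficient level; on those units the gap between marginal cost and willingness to pay runs from 0 up to 50.
DWL = ½ × 50 × 123.75 = 3093.75.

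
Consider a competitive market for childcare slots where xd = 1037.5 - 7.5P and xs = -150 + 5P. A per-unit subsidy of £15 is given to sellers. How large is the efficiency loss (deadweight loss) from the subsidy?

Pre-subsidy: 1037.5 - 7.5P = -150 + 5P gives P* = 95, x* = 325.
With the subsidy, sellers receive Ps = Pb + 15 for each unit, where Pb is the price buyers pay.
Supply in terms of Pb becomes xs = -150 + 5(Pb + 15) = -75 + 5Pb. Setting this equal to demand: 1037.5 - 7.5Pb = -75 + 5Pb, so Pb = 89.
Sellers receive Ps = 89 + 15 = 104; x' = 1037.5 − 7.5·89 = 370.
The subsidy expands output by 370 − 325 = 45 past the efficient level; on those units the gap between marginal cost and willingness to pay runs from 0 up to 15.
DWL = ½ × 15 × 45 = 337.5.

Deadweight loss = £337.5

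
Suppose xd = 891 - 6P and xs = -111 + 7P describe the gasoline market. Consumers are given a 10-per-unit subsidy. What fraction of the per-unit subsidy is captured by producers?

Pre-subsidy: 891 - 6P = -111 + 7P gives P* = 1002/13, x* = 5571/13.
With the rebate, buyers effectively pay Pb = Ps − 10, where Ps is the price sellers receive.
Demand in terms of Ps becomes xd = 891 − 6(Ps − 10) = 951 - 6Ps. Setting this equal to supply: 951 - 6Ps = -111 + 7Ps, so Ps = 1062/13.
Buyers pay Pb = 1062/13 − 10 = 932/13; x' = -111 + 7·(1062/13) = 5991/13.
Buyers' price falls by P* − Pb = 1002/13 − 932/13 = 70/13; sellers' price rises by Ps − P* = 1062/13 − 1002/13 = 60/13.
So producers capture (60/13)/10 = 6/13 of each unit of subsidy.

Producer share = 6/13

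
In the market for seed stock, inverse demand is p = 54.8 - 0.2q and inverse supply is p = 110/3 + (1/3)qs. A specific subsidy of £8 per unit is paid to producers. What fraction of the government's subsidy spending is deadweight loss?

DWL / government spending = 15/98

Pre-subsidy: 54.8 - 0.2q = 110/3 + (1/3)q gives q* = 34 and p* = 48.
With the subsidy, sellers receive ps = pb + 8 for each unit, where pb is the price buyers pay.
On the curves, pb = 54.8 - 0.2q and ps = 110/3 + (1/3)q; the wedge ps − pb = 8 gives 110/3 + (1/3)q − (54.8 - 0.2q) = 8, so q' = 49.
Then pb = 54.8 − 0.2·49 = 45 and ps = 110/3 + (1/3)·49 = 53.
ΔCS = ½(34 + 49)(48 − 45) = 124.5; ΔPS = ½(34 + 49)(53 − 48) = 207.5.
Government spending = 8 × 49 = 392.
DWL = ½ × 8 × (49 − 34) = 60; fraction = 60 / 392 = 15/98.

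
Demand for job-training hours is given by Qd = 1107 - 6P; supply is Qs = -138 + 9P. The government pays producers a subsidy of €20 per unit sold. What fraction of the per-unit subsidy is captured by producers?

Pre-subsidy: 1107 - 6P = -138 + 9P gives P* = 83, Q* = 609.
With the subsidy, sellers receive Ps = Pb + 20 for each unit, where Pb is the price buyers pay.
Supply in terms of Pb becomes Qs = -138 + 9(Pb + 20) = 42 + 9Pb. Setting this equal to demand: 1107 - 6Pb = 42 + 9Pb, so Pb = 71.
Sellers receive Ps = 71 + 20 = 91; Q' = 1107 − 6·71 = 681.
Buyers' price falls by P* − Pb = 83 − 71 = 12; sellers' price rises by Ps − P* = 91 − 83 = 8.
So producers capture 8/20 = 0.4 of each unit of subsidy.

Producer share = 0.4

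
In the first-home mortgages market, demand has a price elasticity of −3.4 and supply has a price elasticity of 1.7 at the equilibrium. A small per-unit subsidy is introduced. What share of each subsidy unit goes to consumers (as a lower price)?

Consumer share = 1/3

For a small subsidy around the equilibrium, the benefit split depends on the relative slopes, which at a point are proportional to the elasticities.
Buyer share = εs/(εs + |εd|) = 1.7/(1.7 + 3.4) = 1/3; seller share = |εd|/(εs + |εd|) = 2/3.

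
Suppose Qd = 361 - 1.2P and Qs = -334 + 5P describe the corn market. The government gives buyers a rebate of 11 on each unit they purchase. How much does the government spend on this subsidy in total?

Government cost = 80861/31

Pre-subsidy: 361 - 1.2P = -334 + 5P gives P* = 3475/31, Q* = 7021/31.
With the rebate, buyers effectively pay Pb = Ps − 11, where Ps is the price sellers receive.
Demand in terms of Ps becomes Qd = 361 − 1.2(Ps − 11) = 374.2 - 1.2Ps. Setting this equal to supply: 374.2 - 1.2Ps = -334 + 5Ps, so Ps = 3541/31.
Buyers pay Pb = 3541/31 − 11 = 3200/31; Q' = -334 + 5·(3541/31) = 7351/31.
Government outlay = subsidy × quantity = 11 × 7351/31 = 80861/31.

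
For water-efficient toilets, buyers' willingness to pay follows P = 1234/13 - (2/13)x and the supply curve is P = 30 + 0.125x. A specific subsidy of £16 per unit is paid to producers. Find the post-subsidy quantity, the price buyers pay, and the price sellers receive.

Pre-subsidy: 1234/13 - (2/13)x = 30 + 0.125x gives x* = 6752/29 and P* = 1714/29.
With the subsidy, sellers receive Ps = Pb + 16 for each unit, where Pb is the price buyers pay.
On the curves, Pb = 1234/13 - (2/13)x and Ps = 30 + 0.125x; the wedge Ps − Pb = 16 gives 30 + 0.125x − (1234/13 - (2/13)x) = 16, so x' = 8416/29.
Then Pb = 1234/13 − (2/13)·(8416/29) = 1458/29 and Ps = 30 + 0.125·(8416/29) = 1922/29.

x' = 8416/29; buyers pay 1458/29; sellers receive 1922/29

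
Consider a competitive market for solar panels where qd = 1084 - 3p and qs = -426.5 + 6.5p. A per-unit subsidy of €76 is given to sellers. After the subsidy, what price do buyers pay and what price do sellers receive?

Pre-subsidy: 1084 - 3p = -426.5 + 6.5p gives p* = 159, q* = 607.
With the subsidy, sellers receive ps = pb + 76 for each unit, where pb is the price buyers pay.
Supply in terms of pb becomes qs = -426.5 + 6.5(pb + 76) = 67.5 + 6.5pb. Setting this equal to demand: 1084 - 3pb = 67.5 + 6.5pb, so pb = 107.
Sellers receive ps = 107 + 76 = 183; q' = 1084 − 3·107 = 763.

Buyers pay €107; sellers receive €183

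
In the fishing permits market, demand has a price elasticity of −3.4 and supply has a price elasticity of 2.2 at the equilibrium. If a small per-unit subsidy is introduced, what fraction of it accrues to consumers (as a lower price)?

Consumer share = 11/28

For a small subsidy around the equilibrium, the benefit split depends on the relative slopes, which at a point are proportional to the elasticities.
Buyer share = εs/(εs + |εd|) = 2.2/(2.2 + 3.4) = 11/28; seller share = |εd|/(εs + |εd|) = 17/28.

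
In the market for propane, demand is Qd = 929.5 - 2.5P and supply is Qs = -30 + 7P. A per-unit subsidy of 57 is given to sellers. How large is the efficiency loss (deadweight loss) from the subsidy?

Deadweight loss = 2992.5

Pre-subsidy: 929.5 - 2.5P = -30 + 7P gives P* = 101, Q* = 677.
With the subsidy, sellers receive Ps = Pb + 57 for each unit, where Pb is the price buyers pay.
Supply in terms of Pb becomes Qs = -30 + 7(Pb + 57) = 369 + 7Pb. Setting this equal to demand: 929.5 - 2.5Pb = 369 + 7Pb, so Pb = 59.
Sellers receive Ps = 59 + 57 = 116; Q' = 929.5 − 2.5·59 = 782.
The subsidy expands output by 782 − 677 = 105 past the efficient level; on those units the gap between marginal cost and willingness to pay runs from 0 up to 57.
DWL = ½ × 57 × 105 = 2992.5.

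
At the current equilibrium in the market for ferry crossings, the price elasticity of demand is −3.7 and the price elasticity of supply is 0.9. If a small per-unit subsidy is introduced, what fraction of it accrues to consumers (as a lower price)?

For a small subsidy around the equilibrium, the benefit split depends on the relative slopes, which at a point are proportional to the elasticities.
Buyer share = εs/(εs + |εd|) = 0.9/(0.9 + 3.7) = 9/46; seller share = |εd|/(εs + |εd|) = 37/46.

Consumer share = 9/46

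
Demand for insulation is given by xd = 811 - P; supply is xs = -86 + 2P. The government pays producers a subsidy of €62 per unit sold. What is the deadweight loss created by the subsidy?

Deadweight loss = 3844/3

Pre-subsidy: 811 - P = -86 + 2P gives P* = 299, x* = 512.
With the subsidy, sellers receive Ps = Pb + 62 for each unit, where Pb is the price buyers pay.
Supply in terms of Pb becomes xs = -86 + 2(Pb + 62) = 38 + 2Pb. Setting this equal to demand: 811 - Pb = 38 + 2Pb, so Pb = 773/3.
Sellers receive Ps = 773/3 + 62 = 959/3; x' = 811 − 1·(773/3) = 1660/3.
The subsidy expands output by 1660/3 − 512 = 124/3 past the efficient level; on those units the gap between marginal cost and willingness to pay runs from 0 up to 62.
DWL = ½ × 62 × 124/3 = 3844/3.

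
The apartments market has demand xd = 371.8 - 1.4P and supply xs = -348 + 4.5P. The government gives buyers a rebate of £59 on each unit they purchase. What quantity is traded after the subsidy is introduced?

Pre-subsidy: 371.8 - 1.4P = -348 + 4.5P gives P* = 122, x* = 201.
With the rebate, buyers effectively pay Pb = Ps − 59, where Ps is the price sellers receive.
Demand in terms of Ps becomes xd = 371.8 − 1.4(Ps − 59) = 454.4 - 1.4Ps. Setting this equal to supply: 454.4 - 1.4Ps = -348 + 4.5Ps, so Ps = 136.
Buyers pay Pb = 136 − 59 = 77; x' = -348 + 4.5·136 = 264.

x' = 264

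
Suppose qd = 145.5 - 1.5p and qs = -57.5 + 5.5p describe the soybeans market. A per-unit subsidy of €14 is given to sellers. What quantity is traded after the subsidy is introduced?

Pre-subsidy: 145.5 - 1.5p = -57.5 + 5.5p gives p* = 29, q* = 102.
With the subsidy, sellers receive ps = pb + 14 for each unit, where pb is the price buyers pay.
Supply in terms of pb becomes qs = -57.5 + 5.5(pb + 14) = 19.5 + 5.5pb. Setting this equal to demand: 145.5 - 1.5pb = 19.5 + 5.5pb, so pb = 18.
Sellers receive ps = 18 + 14 = 32; q' = 145.5 − 1.5·18 = 118.5.

q' = 118.5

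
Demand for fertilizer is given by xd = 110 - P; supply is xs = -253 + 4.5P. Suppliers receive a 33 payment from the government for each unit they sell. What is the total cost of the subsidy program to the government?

Government cost = 2343

Pre-subsidy: 110 - P = -253 + 4.5P gives P* = 66, x* = 44.
With the subsidy, sellers receive Ps = Pb + 33 for each unit, where Pb is the price buyers pay.
Supply in terms of Pb becomes xs = -253 + 4.5(Pb + 33) = -104.5 + 4.5Pb. Setting this equal to demand: 110 - Pb = -104.5 + 4.5Pb, so Pb = 39.
Sellers receive Ps = 39 + 33 = 72; x' = 110 − 1·39 = 71.
Government outlay = subsidy × quantity = 33 × 71 = 2343.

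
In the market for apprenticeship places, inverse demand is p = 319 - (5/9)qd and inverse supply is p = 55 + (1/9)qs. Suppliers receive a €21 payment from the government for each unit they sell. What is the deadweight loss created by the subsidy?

Pre-subsidy: 319 - (5/9)q = 55 + (1/9)q gives q* = 396 and p* = 99.
With the subsidy, sellers receive ps = pb + 21 for each unit, where pb is the price buyers pay.
On the curves, pb = 319 - (5/9)q and ps = 55 + (1/9)q; the wedge ps − pb = 21 gives 55 + (1/9)q − (319 - (5/9)q) = 21, so q' = 427.5.
Then pb = 319 − (5/9)·427.5 = 81.5 and ps = 55 + (1/9)·427.5 = 102.5.
The subsidy expands output by 427.5 − 396 = 31.5 past the efficient level; on those units the gap between marginal cost and willingness to pay runs from 0 up to 21.
DWL = ½ × 21 × 31.5 = 330.75.

Deadweight loss = €330.75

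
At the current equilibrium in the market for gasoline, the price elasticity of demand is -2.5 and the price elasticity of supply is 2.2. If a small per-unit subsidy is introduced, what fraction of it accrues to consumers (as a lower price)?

Consumer share = 22/47

For a small subsidy around the equilibrium, the benefit split depends on the relative slopes, which at a point are proportional to the elasticities.
Buyer share = εs/(εs + |εd|) = 2.2/(2.2 + 2.5) = 22/47; seller share = |εd|/(εs + |εd|) = 25/47.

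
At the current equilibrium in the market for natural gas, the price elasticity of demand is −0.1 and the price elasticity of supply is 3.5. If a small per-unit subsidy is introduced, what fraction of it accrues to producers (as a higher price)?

Producer share = 1/36

For a small subsidy around the equilibrium, the benefit split depends on the relative slopes, which at a point are proportional to the elasticities.
Buyer share = εs/(εs + |εd|) = 3.5/(3.5 + 0.1) = 35/36; seller share = |εd|/(εs + |εd|) = 1/36.
So producers capture 1/36 of the subsidy.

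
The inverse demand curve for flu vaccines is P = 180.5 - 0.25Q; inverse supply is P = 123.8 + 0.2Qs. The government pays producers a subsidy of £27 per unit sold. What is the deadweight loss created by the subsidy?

Pre-subsidy: 180.5 - 0.25Q = 123.8 + 0.2Q gives Q* = 126 and P* = 149.
With the subsidy, sellers receive Ps = Pb + 27 for each unit, where Pb is the price buyers pay.
On the curves, Pb = 180.5 - 0.25Q and Ps = 123.8 + 0.2Q; the wedge Ps − Pb = 27 gives 123.8 + 0.2Q − (180.5 - 0.25Q) = 27, so Q' = 186.
Then Pb = 180.5 − 0.25·186 = 134 and Ps = 123.8 + 0.2·186 = 161.
The subsidy expands output by 186 − 126 = 60 past the efficient level; on those units the gap between marginal cost and willingness to pay runs from 0 up to 27.
DWL = ½ × 27 × 60 = 810.

Deadweight loss = £810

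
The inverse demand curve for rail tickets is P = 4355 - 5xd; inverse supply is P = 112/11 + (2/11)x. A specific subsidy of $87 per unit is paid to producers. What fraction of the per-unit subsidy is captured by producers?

Pre-subsidy: 4355 - 5x = 112/11 + (2/11)x gives x* = 15931/19 and P* = 3090/19.
With the subsidy, sellers receive Ps = Pb + 87 for each unit, where Pb is the price buyers pay.
On the curves, Pb = 4355 - 5x and Ps = 112/11 + (2/11)x; the wedge Ps − Pb = 87 gives 112/11 + (2/11)x − (4355 - 5x) = 87, so x' = 16250/19.
Then Pb = 4355 − 5·(16250/19) = 1495/19 and Ps = 112/11 + (2/11)·(16250/19) = 3148/19.
Buyers' price falls by P* − Pb = 3090/19 − 1495/19 = 1595/19; sellers' price rises by Ps − P* = 3148/19 − 3090/19 = 58/19.
So producers capture (58/19)/87 = 2/57 of each unit of subsidy.

Producer share = 2/57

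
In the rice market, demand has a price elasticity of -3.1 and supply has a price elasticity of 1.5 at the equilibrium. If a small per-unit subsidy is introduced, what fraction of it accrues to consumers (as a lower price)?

For a small subsidy around the equilibrium, the benefit split depends on the relative slopes, which at a point are proportional to the elasticities.
Buyer share = εs/(εs + |εd|) = 1.5/(1.5 + 3.1) = 15/46; seller share = |εd|/(εs + |εd|) = 31/46.

Consumer share = 15/46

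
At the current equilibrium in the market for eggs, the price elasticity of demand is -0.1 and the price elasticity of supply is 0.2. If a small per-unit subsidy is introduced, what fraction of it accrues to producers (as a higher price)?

Producer share = 1/3

For a small subsidy around the equilibrium, the benefit split depends on the relative slopes, which at a point are proportional to the elasticities.
Buyer share = εs/(εs + |εd|) = 0.2/(0.2 + 0.1) = 2/3; seller share = |εd|/(εs + |εd|) = 1/3.
So producers capture 1/3 of the subsidy.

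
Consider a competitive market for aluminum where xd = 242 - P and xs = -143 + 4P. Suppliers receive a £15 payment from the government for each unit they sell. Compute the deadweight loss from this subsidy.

Deadweight loss = £90

Pre-subsidy: 242 - P = -143 + 4P gives P* = 77, x* = 165.
With the subsidy, sellers receive Ps = Pb + 15 for each unit, where Pb is the price buyers pay.
Supply in terms of Pb becomes xs = -143 + 4(Pb + 15) = -83 + 4Pb. Setting this equal to demand: 242 - Pb = -83 + 4Pb, so Pb = 65.
Sellers receive Ps = 65 + 15 = 80; x' = 242 − 1·65 = 177.
The subsidy expands output by 177 − 165 = 12 past the efficient level; on those units the gap between marginal cost and willingness to pay runs from 0 up to 15.
DWL = ½ × 15 × 12 = 90.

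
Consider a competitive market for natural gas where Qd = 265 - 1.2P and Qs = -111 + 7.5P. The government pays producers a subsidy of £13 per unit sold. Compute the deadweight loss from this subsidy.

Deadweight loss = 2535/29

Pre-subsidy: 265 - 1.2P = -111 + 7.5P gives P* = 3760/87, Q* = 6181/29.
With the subsidy, sellers receive Ps = Pb + 13 for each unit, where Pb is the price buyers pay.
Supply in terms of Pb becomes Qs = -111 + 7.5(Pb + 13) = -13.5 + 7.5Pb. Setting this equal to demand: 265 - 1.2Pb = -13.5 + 7.5Pb, so Pb = 2785/87.
Sellers receive Ps = 2785/87 + 13 = 3916/87; Q' = 265 − 1.2·(2785/87) = 6571/29.
The subsidy expands output by 6571/29 − 6181/29 = 390/29 past the efficient level; on those units the gap between marginal cost and willingness to pay runs from 0 up to 13.
DWL = ½ × 13 × 390/29 = 2535/29.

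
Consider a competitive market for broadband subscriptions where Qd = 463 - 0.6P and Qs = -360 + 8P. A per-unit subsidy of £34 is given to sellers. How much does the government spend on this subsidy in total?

Government cost = 620704/43

Pre-subsidy: 463 - 0.6P = -360 + 8P gives P* = 4115/43, Q* = 17440/43.
With the subsidy, sellers receive Ps = Pb + 34 for each unit, where Pb is the price buyers pay.
Supply in terms of Pb becomes Qs = -360 + 8(Pb + 34) = -88 + 8Pb. Setting this equal to demand: 463 - 0.6Pb = -88 + 8Pb, so Pb = 2755/43.
Sellers receive Ps = 2755/43 + 34 = 4217/43; Q' = 463 − 0.6·(2755/43) = 18256/43.
Government outlay = subsidy × quantity = 34 × 18256/43 = 620704/43.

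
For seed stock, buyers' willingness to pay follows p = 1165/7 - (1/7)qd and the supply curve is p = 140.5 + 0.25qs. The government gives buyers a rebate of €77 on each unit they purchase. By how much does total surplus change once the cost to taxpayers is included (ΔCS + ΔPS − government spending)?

Pre-subsidy: 1165/7 - (1/7)q = 140.5 + 0.25q gives q* = 66 and p* = 157.
With the rebate, buyers effectively pay pb = ps − 77, where ps is the price sellers receive.
On the curves, pb = 1165/7 - (1/7)q and ps = 140.5 + 0.25q; the wedge ps − pb = 77 gives 140.5 + 0.25q − (1165/7 - (1/7)q) = 77, so q' = 262.
Then pb = 1165/7 − (1/7)·262 = 129 and ps = 140.5 + 0.25·262 = 206.
ΔCS = ½(66 + 262)(157 − 129) = 4592; ΔPS = ½(66 + 262)(206 − 157) = 8036.
Government spending = 77 × 262 = 20174.
Net change = 4592 + 8036 − 20174 = -7546. The loss equals the DWL triangle ½·77·196.

Net change in total surplus = -€7546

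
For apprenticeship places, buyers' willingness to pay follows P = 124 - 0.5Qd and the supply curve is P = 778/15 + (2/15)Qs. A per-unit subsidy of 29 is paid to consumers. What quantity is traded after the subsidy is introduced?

Q' = 3034/19

Pre-subsidy: 124 - 0.5Q = 778/15 + (2/15)Q gives Q* = 2164/19 and P* = 1274/19.
With the rebate, buyers effectively pay Pb = Ps − 29, where Ps is the price sellers receive.
On the curves, Pb = 124 - 0.5Q and Ps = 778/15 + (2/15)Q; the wedge Ps − Pb = 29 gives 778/15 + (2/15)Q − (124 - 0.5Q) = 29, so Q' = 3034/19.
Then Pb = 124 − 0.5·(3034/19) = 839/19 and Ps = 778/15 + (2/15)·(3034/19) = 1390/19.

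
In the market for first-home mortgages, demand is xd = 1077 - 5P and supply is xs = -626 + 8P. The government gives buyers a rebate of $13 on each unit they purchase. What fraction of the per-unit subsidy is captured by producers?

Pre-subsidy: 1077 - 5P = -626 + 8P gives P* = 131, x* = 422.
With the rebate, buyers effectively pay Pb = Ps − 13, where Ps is the price sellers receive.
Demand in terms of Ps becomes xd = 1077 − 5(Ps − 13) = 1142 - 5Ps. Setting this equal to supply: 1142 - 5Ps = -626 + 8Ps, so Ps = 136.
Buyers pay Pb = 136 − 13 = 123; x' = -626 + 8·136 = 462.
Buyers' price falls by P* − Pb = 131 − 123 = 8; sellers' price rises by Ps − P* = 136 − 131 = 5.
So producers capture 5/13 = 5/13 of each unit of subsidy.

Producer share = 5/13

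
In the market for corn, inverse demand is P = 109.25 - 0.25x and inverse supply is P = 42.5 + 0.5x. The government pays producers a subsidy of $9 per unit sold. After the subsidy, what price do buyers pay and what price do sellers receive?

Buyers pay $84; sellers receive $93

Pre-subsidy: 109.25 - 0.25x = 42.5 + 0.5x gives x* = 89 and P* = 87.
With the subsidy, sellers receive Ps = Pb + 9 for each unit, where Pb is the price buyers pay.
On the curves, Pb = 109.25 - 0.25x and Ps = 42.5 + 0.5x; the wedge Ps − Pb = 9 gives 42.5 + 0.5x − (109.25 - 0.25x) = 9, so x' = 101.
Then Pb = 109.25 − 0.25·101 = 84 and Ps = 42.5 + 0.5·101 = 93.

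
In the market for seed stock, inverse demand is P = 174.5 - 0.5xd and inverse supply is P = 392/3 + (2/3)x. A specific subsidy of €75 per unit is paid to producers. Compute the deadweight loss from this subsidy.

Deadweight loss = 16875/7

Pre-subsidy: 174.5 - 0.5x = 392/3 + (2/3)x gives x* = 263/7 and P* = 1090/7.
With the subsidy, sellers receive Ps = Pb + 75 for each unit, where Pb is the price buyers pay.
On the curves, Pb = 174.5 - 0.5x and Ps = 392/3 + (2/3)x; the wedge Ps − Pb = 75 gives 392/3 + (2/3)x − (174.5 - 0.5x) = 75, so x' = 713/7.
Then Pb = 174.5 − 0.5·(713/7) = 865/7 and Ps = 392/3 + (2/3)·(713/7) = 1390/7.
The subsidy expands output by 713/7 − 263/7 = 450/7 past the efficient level; on those units the gap between marginal cost and willingness to pay runs from 0 up to 75.
DWL = ½ × 75 × 450/7 = 16875/7.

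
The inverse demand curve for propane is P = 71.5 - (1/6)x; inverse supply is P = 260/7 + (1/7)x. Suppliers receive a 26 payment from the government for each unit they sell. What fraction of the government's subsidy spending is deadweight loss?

DWL / government spending = 14/65

Pre-subsidy: 71.5 - (1/6)x = 260/7 + (1/7)x gives x* = 111 and P* = 53.
With the subsidy, sellers receive Ps = Pb + 26 for each unit, where Pb is the price buyers pay.
On the curves, Pb = 71.5 - (1/6)x and Ps = 260/7 + (1/7)x; the wedge Ps − Pb = 26 gives 260/7 + (1/7)x − (71.5 - (1/6)x) = 26, so x' = 195.
Then Pb = 71.5 − (1/6)·195 = 39 and Ps = 260/7 + (1/7)·195 = 65.
ΔCS = ½(111 + 195)(53 − 39) = 2142; ΔPS = ½(111 + 195)(65 − 53) = 1836.
Government spending = 26 × 195 = 5070.
DWL = ½ × 26 × (195 − 111) = 1092; fraction = 1092 / 5070 = 14/65.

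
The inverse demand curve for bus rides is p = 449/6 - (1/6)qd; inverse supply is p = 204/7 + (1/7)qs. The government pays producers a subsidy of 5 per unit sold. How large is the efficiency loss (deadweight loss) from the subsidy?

Deadweight loss = 525/13

Pre-subsidy: 449/6 - (1/6)q = 204/7 + (1/7)q gives q* = 1919/13 and p* = 653/13.
With the subsidy, sellers receive ps = pb + 5 for each unit, where pb is the price buyers pay.
On the curves, pb = 449/6 - (1/6)q and ps = 204/7 + (1/7)q; the wedge ps − pb = 5 gives 204/7 + (1/7)q − (449/6 - (1/6)q) = 5, so q' = 2129/13.
Then pb = 449/6 − (1/6)·(2129/13) = 618/13 and ps = 204/7 + (1/7)·(2129/13) = 683/13.
The subsidy expands output by 2129/13 − 1919/13 = 210/13 past the efficient level; on those units the gap between marginal cost and willingness to pay runs from 0 up to 5.
DWL = ½ × 5 × 210/13 = 525/13.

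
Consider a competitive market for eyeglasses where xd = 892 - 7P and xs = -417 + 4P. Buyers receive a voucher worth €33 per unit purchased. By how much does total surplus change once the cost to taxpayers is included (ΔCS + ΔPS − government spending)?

Net change in total surplus = -€1386

Pre-subsidy: 892 - 7P = -417 + 4P gives P* = 119, x* = 59.
With the rebate, buyers effectively pay Pb = Ps − 33, where Ps is the price sellers receive.
Demand in terms of Ps becomes xd = 892 − 7(Ps − 33) = 1123 - 7Ps. Setting this equal to supply: 1123 - 7Ps = -417 + 4Ps, so Ps = 140.
Buyers pay Pb = 140 − 33 = 107; x' = -417 + 4·140 = 143.
ΔCS = ½(59 + 143)(119 − 107) = 1212; ΔPS = ½(59 + 143)(140 − 119) = 2121.
Government spending = 33 × 143 = 4719.
Net change = 1212 + 2121 − 4719 = -1386. The loss equals the DWL triangle ½·33·84.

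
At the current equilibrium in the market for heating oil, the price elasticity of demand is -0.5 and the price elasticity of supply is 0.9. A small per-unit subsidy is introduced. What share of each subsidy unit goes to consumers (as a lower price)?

For a small subsidy around the equilibrium, the benefit split depends on the relative slopes, which at a point are proportional to the elasticities.
Buyer share = εs/(εs + |εd|) = 0.9/(0.9 + 0.5) = 9/14; seller share = |εd|/(εs + |εd|) = 5/14.

Consumer share = 9/14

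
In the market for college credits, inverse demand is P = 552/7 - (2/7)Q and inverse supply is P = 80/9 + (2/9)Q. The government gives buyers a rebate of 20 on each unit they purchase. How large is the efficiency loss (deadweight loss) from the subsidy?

Deadweight loss = 393.75

Pre-subsidy: 552/7 - (2/7)Q = 80/9 + (2/9)Q gives Q* = 137.75 and P* = 39.5.
With the rebate, buyers effectively pay Pb = Ps − 20, where Ps is the price sellers receive.
On the curves, Pb = 552/7 - (2/7)Q and Ps = 80/9 + (2/9)Q; the wedge Ps − Pb = 20 gives 80/9 + (2/9)Q − (552/7 - (2/7)Q) = 20, so Q' = 177.125.
Then Pb = 552/7 − (2/7)·177.125 = 28.25 and Ps = 80/9 + (2/9)·177.125 = 48.25.
The subsidy expands output by 177.125 − 137.75 = 39.375 past the efficient level; on those units the gap between marginal cost and willingness to pay runs from 0 up to 20.
DWL = ½ × 20 × 39.375 = 393.75.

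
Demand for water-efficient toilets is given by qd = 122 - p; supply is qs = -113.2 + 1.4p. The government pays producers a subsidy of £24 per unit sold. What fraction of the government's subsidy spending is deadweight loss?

DWL / government spending = 7/38

Pre-subsidy: 122 - p = -113.2 + 1.4p gives p* = 98, q* = 24.
With the subsidy, sellers receive ps = pb + 24 for each unit, where pb is the price buyers pay.
Supply in terms of pb becomes qs = -113.2 + 1.4(pb + 24) = -79.6 + 1.4pb. Setting this equal to demand: 122 - pb = -79.6 + 1.4pb, so pb = 84.
Sellers receive ps = 84 + 24 = 108; q' = 122 − 1·84 = 38.
ΔCS = ½(24 + 38)(98 − 84) = 434; ΔPS = ½(24 + 38)(108 − 98) = 310.
Government spending = 24 × 38 = 912.
DWL = ½ × 24 × (38 − 24) = 168; fraction = 168 / 912 = 7/38.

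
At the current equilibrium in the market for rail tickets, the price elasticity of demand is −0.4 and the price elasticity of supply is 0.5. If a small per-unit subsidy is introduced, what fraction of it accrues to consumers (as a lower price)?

For a small subsidy around the equilibrium, the benefit split depends on the relative slopes, which at a point are proportional to the elasticities.
Buyer share = εs/(εs + |εd|) = 0.5/(0.5 + 0.4) = 5/9; seller share = |εd|/(εs + |εd|) = 4/9.

Consumer share = 5/9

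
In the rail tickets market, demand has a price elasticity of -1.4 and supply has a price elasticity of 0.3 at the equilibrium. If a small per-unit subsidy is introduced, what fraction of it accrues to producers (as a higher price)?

For a small subsidy around the equilibrium, the benefit split depends on the relative slopes, which at a point are proportional to the elasticities.
Buyer share = εs/(εs + |εd|) = 0.3/(0.3 + 1.4) = 3/17; seller share = |εd|/(εs + |εd|) = 14/17.
So producers capture 14/17 of the subsidy.

Producer share = 14/17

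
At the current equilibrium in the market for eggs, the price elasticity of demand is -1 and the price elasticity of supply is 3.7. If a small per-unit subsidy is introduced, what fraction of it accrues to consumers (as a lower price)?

Consumer share = 37/47

For a small subsidy around the equilibrium, the benefit split depends on the relative slopes, which at a point are proportional to the elasticities.
Buyer share = εs/(εs + |εd|) = 3.7/(3.7 + 1) = 37/47; seller share = |εd|/(εs + |εd|) = 10/47.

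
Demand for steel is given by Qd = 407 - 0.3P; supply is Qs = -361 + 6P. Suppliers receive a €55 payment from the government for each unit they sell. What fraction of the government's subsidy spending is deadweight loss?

DWL / government spending = 55/2703

Pre-subsidy: 407 - 0.3P = -361 + 6P gives P* = 2560/21, Q* = 2593/7.
With the subsidy, sellers receive Ps = Pb + 55 for each unit, where Pb is the price buyers pay.
Supply in terms of Pb becomes Qs = -361 + 6(Pb + 55) = -31 + 6Pb. Setting this equal to demand: 407 - 0.3Pb = -31 + 6Pb, so Pb = 1460/21.
Sellers receive Ps = 1460/21 + 55 = 2615/21; Q' = 407 − 0.3·(1460/21) = 2703/7.
ΔCS = ½(2593/7 + 2703/7)(2560/21 − 1460/21) = 2912800/147; ΔPS = ½(2593/7 + 2703/7)(2615/21 − 2560/21) = 145640/147.
Government spending = 55 × 2703/7 = 148665/7.
DWL = ½ × 55 × (2703/7 − 2593/7) = 3025/7; fraction = (3025/7) / (148665/7) = 55/2703.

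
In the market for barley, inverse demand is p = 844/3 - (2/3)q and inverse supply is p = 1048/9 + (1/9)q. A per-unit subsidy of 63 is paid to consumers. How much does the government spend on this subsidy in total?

Pre-subsidy: 844/3 - (2/3)q = 1048/9 + (1/9)q gives q* = 212 and p* = 140.
With the rebate, buyers effectively pay pb = ps − 63, where ps is the price sellers receive.
On the curves, pb = 844/3 - (2/3)q and ps = 1048/9 + (1/9)q; the wedge ps − pb = 63 gives 1048/9 + (1/9)q − (844/3 - (2/3)q) = 63, so q' = 293.
Then pb = 844/3 − (2/3)·293 = 86 and ps = 1048/9 + (1/9)·293 = 149.
Government outlay = subsidy × quantity = 63 × 293 = 18459.

Government cost = 18459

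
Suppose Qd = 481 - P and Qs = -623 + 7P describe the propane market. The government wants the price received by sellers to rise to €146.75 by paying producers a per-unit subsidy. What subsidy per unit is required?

At a seller price of 146.75, quantity supplied is -623 + 7·146.75 = 404.25.
Buyers absorb 404.25 only when they pay Pb with 481 − 1·Pb = 404.25, i.e. Pb = 76.75.
s = Ps − Pb = 146.75 − 76.75 = 70.

Required subsidy s = €70 per unit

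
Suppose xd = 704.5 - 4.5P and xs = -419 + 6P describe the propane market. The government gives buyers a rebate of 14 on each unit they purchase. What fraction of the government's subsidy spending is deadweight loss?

DWL / government spending = 18/259

Pre-subsidy: 704.5 - 4.5P = -419 + 6P gives P* = 107, x* = 223.
With the rebate, buyers effectively pay Pb = Ps − 14, where Ps is the price sellers receive.
Demand in terms of Ps becomes xd = 704.5 − 4.5(Ps − 14) = 767.5 - 4.5Ps. Setting this equal to supply: 767.5 - 4.5Ps = -419 + 6Ps, so Ps = 113.
Buyers pay Pb = 113 − 14 = 99; x' = -419 + 6·113 = 259.
ΔCS = ½(223 + 259)(107 − 99) = 1928; ΔPS = ½(223 + 259)(113 − 107) = 1446.
Government spending = 14 × 259 = 3626.
DWL = ½ × 14 × (259 − 223) = 252; fraction = 252 / 3626 = 18/259.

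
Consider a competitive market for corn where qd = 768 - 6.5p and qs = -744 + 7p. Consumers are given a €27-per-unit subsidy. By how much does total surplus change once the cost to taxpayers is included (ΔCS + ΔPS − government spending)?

Pre-subsidy: 768 - 6.5p = -744 + 7p gives p* = 112, q* = 40.
With the rebate, buyers effectively pay pb = ps − 27, where ps is the price sellers receive.
Demand in terms of ps becomes qd = 768 − 6.5(ps − 27) = 943.5 - 6.5ps. Setting this equal to supply: 943.5 - 6.5ps = -744 + 7ps, so ps = 125.
Buyers pay pb = 125 − 27 = 98; q' = -744 + 7·125 = 131.
ΔCS = ½(40 + 131)(112 − 98) = 1197; ΔPS = ½(40 + 131)(125 − 112) = 1111.5.
Government spending = 27 × 131 = 3537.
Net change = 1197 + 1111.5 − 3537 = -1228.5. The loss equals the DWL triangle ½·27·91.

Net change in total surplus = -€1228.5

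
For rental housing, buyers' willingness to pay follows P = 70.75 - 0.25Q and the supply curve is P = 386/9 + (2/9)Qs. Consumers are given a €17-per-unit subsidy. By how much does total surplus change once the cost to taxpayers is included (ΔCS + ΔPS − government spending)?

Net change in total surplus = -€306

Pre-subsidy: 70.75 - 0.25Q = 386/9 + (2/9)Q gives Q* = 59 and P* = 56.
With the rebate, buyers effectively pay Pb = Ps − 17, where Ps is the price sellers receive.
On the curves, Pb = 70.75 - 0.25Q and Ps = 386/9 + (2/9)Q; the wedge Ps − Pb = 17 gives 386/9 + (2/9)Q − (70.75 - 0.25Q) = 17, so Q' = 95.
Then Pb = 70.75 − 0.25·95 = 47 and Ps = 386/9 + (2/9)·95 = 64.
ΔCS = ½(59 + 95)(56 − 47) = 693; ΔPS = ½(59 + 95)(64 − 56) = 616.
Government spending = 17 × 95 = 1615.
Net change = 693 + 616 − 1615 = -306. The loss equals the DWL triangle ½·17·36.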